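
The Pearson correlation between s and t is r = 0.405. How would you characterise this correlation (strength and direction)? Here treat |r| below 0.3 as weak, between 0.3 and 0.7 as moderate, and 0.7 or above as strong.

moderate positive

r = 0.405 > 0 so the relationship is positive.
|r| = 0.405, which falls in the moderate range.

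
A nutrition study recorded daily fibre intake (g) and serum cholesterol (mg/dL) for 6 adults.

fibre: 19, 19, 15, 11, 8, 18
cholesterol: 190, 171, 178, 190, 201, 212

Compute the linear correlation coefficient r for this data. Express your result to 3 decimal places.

n = 6, Σx = 90, Σy = 1142, Σx² = 1456, Σy² = 218470, Σxy = 17043
nΣxy − ΣxΣy = 102258 − 102780 = -522
nΣx² − (Σx)² = 8736 − 8100 = 636; nΣy² − (Σy)² = 1310820 − 1304164 = 6656
r = -522 / √(636 × 6656) = -522 / 2057.4781 ≈ -0.254

-0.254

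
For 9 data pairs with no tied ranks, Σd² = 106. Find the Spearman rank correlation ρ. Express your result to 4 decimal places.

ρ = 1 − 6Σd² / [n(n²−1)] = 1 − 6×106 / (9×80)
  = 1 − 636/720 = 1 − 0.88333 ≈ 0.1167

0.1167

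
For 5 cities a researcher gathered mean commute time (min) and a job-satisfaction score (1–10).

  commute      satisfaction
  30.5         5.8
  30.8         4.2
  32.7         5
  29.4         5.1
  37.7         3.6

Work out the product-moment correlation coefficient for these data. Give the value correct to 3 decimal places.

-0.731

n = 5, Σx = 161.1, Σy = 23.7, Σx² = 5233.83, Σy² = 115.25, Σxy = 755.42
nΣxy − ΣxΣy = 3777.1 − 3818.07 = -40.97
nΣx² − (Σx)² = 26169.15 − 25953.21 = 215.94; nΣy² − (Σy)² = 576.25 − 561.69 = 14.56
r = -40.97 / √(215.94 × 14.56) = -40.97 / 56.0722 ≈ -0.731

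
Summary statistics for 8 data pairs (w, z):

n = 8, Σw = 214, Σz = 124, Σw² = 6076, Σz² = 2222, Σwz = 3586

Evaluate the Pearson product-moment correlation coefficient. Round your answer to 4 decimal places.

0.8284

r = (nΣwz − ΣwΣz) / √[(nΣw² − (Σw)²)(nΣz² − (Σz)²)]
Numerator: 8×3586 − 214×124 = 2152
Denominator: √[(48608 − 45796)(17776 − 15376)] = √[2812 × 2400] = 2597.8453
r = 2152 / 2597.8453 ≈ 0.8284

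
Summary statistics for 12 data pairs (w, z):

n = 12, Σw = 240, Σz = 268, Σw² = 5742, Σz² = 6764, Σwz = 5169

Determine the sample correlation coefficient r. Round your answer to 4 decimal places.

r = (nΣwz − ΣwΣz) / √[(nΣw² − (Σw)²)(nΣz² − (Σz)²)]
Numerator: 12×5169 − 240×268 = -2292
Denominator: √[(68904 − 57600)(81168 − 71824)] = √[11304 × 9344] = 10277.3818
r = -2292 / 10277.3818 ≈ -0.2230

-0.2230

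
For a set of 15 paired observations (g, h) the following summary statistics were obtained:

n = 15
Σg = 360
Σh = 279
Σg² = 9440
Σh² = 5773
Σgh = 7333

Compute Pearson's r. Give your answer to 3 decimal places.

0.932

r = (nΣgh − ΣgΣh) / √[(nΣg² − (Σg)²)(nΣh² − (Σh)²)]
Numerator: 15×7333 − 360×279 = 9555
Denominator: √[(141600 − 129600)(86595 − 77841)] = √[12000 × 8754] = 10249.2927
r = 9555 / 10249.2927 ≈ 0.932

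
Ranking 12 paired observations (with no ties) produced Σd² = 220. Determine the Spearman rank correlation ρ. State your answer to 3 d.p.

0.231

ρ = 1 − 6Σd² / [n(n²−1)] = 1 − 6×220 / (12×143)
  = 1 − 1320/1716 = 1 − 0.7692 ≈ 0.231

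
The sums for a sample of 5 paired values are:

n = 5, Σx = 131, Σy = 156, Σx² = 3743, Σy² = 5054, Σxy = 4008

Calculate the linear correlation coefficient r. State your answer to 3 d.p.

-0.329

r = (nΣxy − ΣxΣy) / √[(nΣx² − (Σx)²)(nΣy² − (Σy)²)]
Numerator: 5×4008 − 131×156 = -396
Denominator: √[(18715 − 17161)(25270 − 24336)] = √[1554 × 934] = 1204.7556
r = -396 / 1204.7556 ≈ -0.329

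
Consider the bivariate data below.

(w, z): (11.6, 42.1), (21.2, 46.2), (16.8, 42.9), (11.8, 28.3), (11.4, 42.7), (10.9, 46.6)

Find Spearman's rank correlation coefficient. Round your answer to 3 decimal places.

-0.086

Rank w: 3, 6, 5, 4, 2, 1
Rank z: 2, 5, 4, 1, 3, 6
d = rank(w) − rank(z): 1, 1, 1, 3, -1, -5; Σd² = 38
ρ = 1 − 6Σd² / [n(n²−1)] = 1 − 6×38 / (6×35) = 1 − 228/210 ≈ -0.086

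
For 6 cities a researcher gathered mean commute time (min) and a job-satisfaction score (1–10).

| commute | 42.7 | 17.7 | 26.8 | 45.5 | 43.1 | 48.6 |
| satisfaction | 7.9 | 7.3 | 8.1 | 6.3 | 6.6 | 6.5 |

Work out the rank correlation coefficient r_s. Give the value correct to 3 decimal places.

Rank commute: 3, 1, 2, 5, 4, 6
Rank satisfaction: 5, 4, 6, 1, 3, 2
d = rank(commute) − rank(satisfaction): -2, -3, -4, 4, 1, 4; Σd² = 62
ρ = 1 − 6Σd² / [n(n²−1)] = 1 − 6×62 / (6×35) = 1 − 372/210 ≈ -0.771

-0.771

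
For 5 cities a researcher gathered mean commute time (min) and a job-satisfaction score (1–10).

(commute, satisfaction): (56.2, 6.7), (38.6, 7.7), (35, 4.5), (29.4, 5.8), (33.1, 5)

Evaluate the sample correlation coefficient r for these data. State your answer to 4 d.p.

0.4637

n = 5, Σx = 192.3, Σy = 29.7, Σx² = 7833.37, Σy² = 183.07, Σxy = 1167.28
nΣxy − ΣxΣy = 5836.4 − 5711.31 = 125.09
nΣx² − (Σx)² = 39166.85 − 36979.29 = 2187.56; nΣy² − (Σy)² = 915.35 − 882.09 = 33.26
r = 125.09 / √(2187.56 × 33.26) = 125.09 / 269.7374 ≈ 0.4637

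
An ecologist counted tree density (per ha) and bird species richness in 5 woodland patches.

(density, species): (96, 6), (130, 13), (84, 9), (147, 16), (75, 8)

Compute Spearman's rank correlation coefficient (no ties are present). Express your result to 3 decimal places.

Rank density: 3, 4, 2, 5, 1
Rank species: 1, 4, 3, 5, 2
d = rank(density) − rank(species): 2, 0, -1, 0, -1; Σd² = 6
ρ = 1 − 6Σd² / [n(n²−1)] = 1 − 6×6 / (5×24) = 1 − 36/120 ≈ 0.700

0.700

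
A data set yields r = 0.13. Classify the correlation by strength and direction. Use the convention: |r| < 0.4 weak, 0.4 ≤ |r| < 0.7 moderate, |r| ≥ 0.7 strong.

weak positive

r = 0.13 > 0 so the relationship is positive.
|r| = 0.13, which falls in the weak range.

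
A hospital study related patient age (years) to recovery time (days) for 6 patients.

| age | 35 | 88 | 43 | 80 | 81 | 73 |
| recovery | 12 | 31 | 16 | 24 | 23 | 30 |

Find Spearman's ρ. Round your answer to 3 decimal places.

Rank age: 1, 6, 2, 4, 5, 3
Rank recovery: 1, 6, 2, 4, 3, 5
d = rank(age) − rank(recovery): 0, 0, 0, 0, 2, -2; Σd² = 8
ρ = 1 − 6Σd² / [n(n²−1)] = 1 − 6×8 / (6×35) = 1 − 48/210 ≈ 0.771

0.771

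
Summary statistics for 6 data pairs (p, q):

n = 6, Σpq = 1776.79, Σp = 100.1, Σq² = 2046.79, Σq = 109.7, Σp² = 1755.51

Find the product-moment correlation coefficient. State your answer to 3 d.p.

r = (nΣpq − ΣpΣq) / √[(nΣp² − (Σp)²)(nΣq² − (Σq)²)]
Numerator: 6×1776.79 − 100.1×109.7 = -320.23
Denominator: √[(10533.06 − 10020.01)(12280.74 − 12034.09)] = √[513.05 × 246.65] = 355.7299
r = -320.23 / 355.7299 ≈ -0.900

-0.900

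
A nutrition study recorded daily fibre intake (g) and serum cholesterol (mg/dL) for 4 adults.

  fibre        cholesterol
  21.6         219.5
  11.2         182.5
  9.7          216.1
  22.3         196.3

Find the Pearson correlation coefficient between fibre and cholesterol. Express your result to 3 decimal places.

n = 4, Σx = 64.8, Σy = 814.4, Σx² = 1183.38, Σy² = 166719.4, Σxy = 13258.86
nΣxy − ΣxΣy = 53035.44 − 52773.12 = 262.32
nΣx² − (Σx)² = 4733.52 − 4199.04 = 534.48; nΣy² − (Σy)² = 666877.6 − 663247.36 = 3630.24
r = 262.32 / √(534.48 × 3630.24) = 262.32 / 1392.9432 ≈ 0.188

0.188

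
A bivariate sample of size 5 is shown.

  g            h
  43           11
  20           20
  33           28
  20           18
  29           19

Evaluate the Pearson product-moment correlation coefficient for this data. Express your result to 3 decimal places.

-0.324

n = 5, Σg = 145, Σh = 96, Σg² = 4579, Σh² = 1990, Σgh = 2708
nΣgh − ΣgΣh = 13540 − 13920 = -380
nΣg² − (Σg)² = 22895 − 21025 = 1870; nΣh² − (Σh)² = 9950 − 9216 = 734
r = -380 / √(1870 × 734) = -380 / 1171.5716 ≈ -0.324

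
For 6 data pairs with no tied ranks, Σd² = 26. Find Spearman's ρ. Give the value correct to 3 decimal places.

0.257

ρ = 1 − 6Σd² / [n(n²−1)] = 1 − 6×26 / (6×35)
  = 1 − 156/210 = 1 − 0.7429 ≈ 0.257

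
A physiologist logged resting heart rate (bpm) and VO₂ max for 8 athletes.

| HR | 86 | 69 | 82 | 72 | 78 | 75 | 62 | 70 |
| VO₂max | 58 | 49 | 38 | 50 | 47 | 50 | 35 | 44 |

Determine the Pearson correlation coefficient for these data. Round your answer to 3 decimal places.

n = 8, Σx = 594, Σy = 371, Σx² = 44518, Σy² = 17579, Σxy = 27751
nΣxy − ΣxΣy = 222008 − 220374 = 1634
nΣx² − (Σx)² = 356144 − 352836 = 3308; nΣy² − (Σy)² = 140632 − 137641 = 2991
r = 1634 / √(3308 × 2991) = 1634 / 3145.5092 ≈ 0.519

0.519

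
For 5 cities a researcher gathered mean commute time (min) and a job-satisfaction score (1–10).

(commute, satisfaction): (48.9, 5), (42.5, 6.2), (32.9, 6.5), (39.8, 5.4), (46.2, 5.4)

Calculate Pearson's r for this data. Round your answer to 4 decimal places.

-0.8062

n = 5, Σx = 210.3, Σy = 28.5, Σx² = 8998.35, Σy² = 164.01, Σxy = 1186.25
nΣxy − ΣxΣy = 5931.25 − 5993.55 = -62.3
nΣx² − (Σx)² = 44991.75 − 44226.09 = 765.66; nΣy² − (Σy)² = 820.05 − 812.25 = 7.8
r = -62.3 / √(765.66 × 7.8) = -62.3 / 77.2797 ≈ -0.8062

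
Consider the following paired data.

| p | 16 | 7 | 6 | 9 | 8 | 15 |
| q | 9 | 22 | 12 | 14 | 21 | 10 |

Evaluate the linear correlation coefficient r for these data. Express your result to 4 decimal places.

-0.6791

n = 6, Σp = 61, Σq = 88, Σp² = 711, Σq² = 1446, Σpq = 814
nΣpq − ΣpΣq = 4884 − 5368 = -484
nΣp² − (Σp)² = 4266 − 3721 = 545; nΣq² − (Σq)² = 8676 − 7744 = 932
r = -484 / √(545 × 932) = -484 / 712.6991 ≈ -0.6791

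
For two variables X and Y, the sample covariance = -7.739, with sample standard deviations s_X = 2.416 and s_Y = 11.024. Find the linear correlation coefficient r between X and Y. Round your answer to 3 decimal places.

-0.291

r = Cov(X,Y) / (s_X · s_Y) = -7.739 / (2.416 × 11.024)
  = -7.739 / 26.6340 ≈ -0.291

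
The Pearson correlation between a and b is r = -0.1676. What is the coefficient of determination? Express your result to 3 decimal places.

0.028

r² = (-0.1676)² = 0.028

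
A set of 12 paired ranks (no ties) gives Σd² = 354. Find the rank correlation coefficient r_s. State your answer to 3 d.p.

-0.238

ρ = 1 − 6Σd² / [n(n²−1)] = 1 − 6×354 / (12×143)
  = 1 − 2124/1716 = 1 − 1.2378 ≈ -0.238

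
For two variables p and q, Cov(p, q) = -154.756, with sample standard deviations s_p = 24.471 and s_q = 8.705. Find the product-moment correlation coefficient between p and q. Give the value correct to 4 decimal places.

-0.7265

r = Cov(p,q) / (s_p · s_q) = -154.756 / (24.471 × 8.705)
  = -154.756 / 213.0201 ≈ -0.7265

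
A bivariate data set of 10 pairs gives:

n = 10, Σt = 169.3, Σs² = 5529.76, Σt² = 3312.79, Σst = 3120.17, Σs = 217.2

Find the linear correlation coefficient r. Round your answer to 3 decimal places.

-0.925

r = (nΣst − ΣsΣt) / √[(nΣs² − (Σs)²)(nΣt² − (Σt)²)]
Numerator: 10×3120.17 − 217.2×169.3 = -5570.26
Denominator: √[(55297.6 − 47175.84)(33127.9 − 28662.49)] = √[8121.76 × 4465.41] = 6022.2079
r = -5570.26 / 6022.2079 ≈ -0.925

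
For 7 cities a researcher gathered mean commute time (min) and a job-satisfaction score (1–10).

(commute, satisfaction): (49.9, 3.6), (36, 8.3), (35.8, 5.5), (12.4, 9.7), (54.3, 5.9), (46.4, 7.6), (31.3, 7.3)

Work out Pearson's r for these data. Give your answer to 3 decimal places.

n = 7, Σx = 266.1, Σy = 47.9, Σx² = 11302.55, Σy² = 352.05, Σxy = 1697.12
nΣxy − ΣxΣy = 11879.84 − 12746.19 = -866.35
nΣx² − (Σx)² = 79117.85 − 70809.21 = 8308.64; nΣy² − (Σy)² = 2464.35 − 2294.41 = 169.94
r = -866.35 / √(8308.64 × 169.94) = -866.35 / 1188.2636 ≈ -0.729

-0.729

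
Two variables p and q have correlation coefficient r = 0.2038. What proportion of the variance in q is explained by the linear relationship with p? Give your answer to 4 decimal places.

r² = (0.2038)² = 0.0415

0.0415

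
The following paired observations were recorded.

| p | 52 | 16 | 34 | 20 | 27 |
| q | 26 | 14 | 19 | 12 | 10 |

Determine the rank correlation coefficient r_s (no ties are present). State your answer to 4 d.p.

Rank p: 5, 1, 4, 2, 3
Rank q: 5, 3, 4, 2, 1
d = rank(p) − rank(q): 0, -2, 0, 0, 2; Σd² = 8
ρ = 1 − 6Σd² / [n(n²−1)] = 1 − 6×8 / (5×24) = 1 − 48/120 ≈ 0.6000

0.6000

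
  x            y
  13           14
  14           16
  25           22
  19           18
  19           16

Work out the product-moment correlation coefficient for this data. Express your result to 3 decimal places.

0.928

n = 5, Σx = 90, Σy = 86, Σx² = 1712, Σy² = 1516, Σxy = 1602
nΣxy − ΣxΣy = 8010 − 7740 = 270
nΣx² − (Σx)² = 8560 − 8100 = 460; nΣy² − (Σy)² = 7580 − 7396 = 184
r = 270 / √(460 × 184) = 270 / 290.9295 ≈ 0.928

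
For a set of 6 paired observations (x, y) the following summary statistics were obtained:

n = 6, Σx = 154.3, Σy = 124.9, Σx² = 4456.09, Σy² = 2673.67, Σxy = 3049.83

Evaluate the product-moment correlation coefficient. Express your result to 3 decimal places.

-0.855

r = (nΣxy − ΣxΣy) / √[(nΣx² − (Σx)²)(nΣy² − (Σy)²)]
Numerator: 6×3049.83 − 154.3×124.9 = -973.09
Denominator: √[(26736.54 − 23808.49)(16042.02 − 15600.01)] = √[2928.05 × 442.01] = 1137.6411
r = -973.09 / 1137.6411 ≈ -0.855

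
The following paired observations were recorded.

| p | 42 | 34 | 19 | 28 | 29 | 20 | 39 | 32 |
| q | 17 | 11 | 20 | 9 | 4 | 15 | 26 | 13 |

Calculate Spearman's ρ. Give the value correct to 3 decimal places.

0.167

Rank p: 8, 6, 1, 3, 4, 2, 7, 5
Rank q: 6, 3, 7, 2, 1, 5, 8, 4
d = rank(p) − rank(q): 2, 3, -6, 1, 3, -3, -1, 1; Σd² = 70
ρ = 1 − 6Σd² / [n(n²−1)] = 1 − 6×70 / (8×63) = 1 − 420/504 ≈ 0.167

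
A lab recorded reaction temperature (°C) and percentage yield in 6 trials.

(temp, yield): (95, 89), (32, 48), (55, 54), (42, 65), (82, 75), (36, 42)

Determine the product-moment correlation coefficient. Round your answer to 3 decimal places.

n = 6, Σx = 342, Σy = 373, Σx² = 22858, Σy² = 24755, Σxy = 23353
nΣxy − ΣxΣy = 140118 − 127566 = 12552
nΣx² − (Σx)² = 137148 − 116964 = 20184; nΣy² − (Σy)² = 148530 − 139129 = 9401
r = 12552 / √(20184 × 9401) = 12552 / 13774.9695 ≈ 0.911

0.911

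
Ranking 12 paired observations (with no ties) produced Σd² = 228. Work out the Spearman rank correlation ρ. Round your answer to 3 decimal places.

0.203

ρ = 1 − 6Σd² / [n(n²−1)] = 1 − 6×228 / (12×143)
  = 1 − 1368/1716 = 1 − 0.7972 ≈ 0.203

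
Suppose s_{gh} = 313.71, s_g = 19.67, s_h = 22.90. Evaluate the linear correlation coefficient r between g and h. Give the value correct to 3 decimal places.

0.696

r = Cov(g,h) / (s_g · s_h) = 313.71 / (19.67 × 22.90)
  = 313.71 / 450.4430 ≈ 0.696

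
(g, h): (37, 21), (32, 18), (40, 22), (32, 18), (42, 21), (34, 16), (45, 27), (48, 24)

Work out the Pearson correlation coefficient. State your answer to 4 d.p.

0.8711

n = 8, Σg = 310, Σh = 167, Σg² = 12266, Σh² = 3575, Σgh = 6602
nΣgh − ΣgΣh = 52816 − 51770 = 1046
nΣg² − (Σg)² = 98128 − 96100 = 2028; nΣh² − (Σh)² = 28600 − 27889 = 711
r = 1046 / √(2028 × 711) = 1046 / 1200.7947 ≈ 0.8711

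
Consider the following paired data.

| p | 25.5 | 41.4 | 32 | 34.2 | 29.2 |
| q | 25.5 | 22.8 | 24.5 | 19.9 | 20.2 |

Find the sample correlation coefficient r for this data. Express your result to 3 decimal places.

n = 5, Σp = 162.3, Σq = 112.9, Σp² = 5410.49, Σq² = 2574.39, Σpq = 3648.59
nΣpq − ΣpΣq = 18242.95 − 18323.67 = -80.72
nΣp² − (Σp)² = 27052.45 − 26341.29 = 711.16; nΣq² − (Σq)² = 12871.95 − 12746.41 = 125.54
r = -80.72 / √(711.16 × 125.54) = -80.72 / 298.7960 ≈ -0.270

-0.270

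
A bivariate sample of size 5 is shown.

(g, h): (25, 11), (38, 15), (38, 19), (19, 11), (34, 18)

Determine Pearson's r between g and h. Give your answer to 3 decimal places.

0.852

n = 5, Σg = 154, Σh = 74, Σg² = 5030, Σh² = 1152, Σgh = 2388
nΣgh − ΣgΣh = 11940 − 11396 = 544
nΣg² − (Σg)² = 25150 − 23716 = 1434; nΣh² − (Σh)² = 5760 − 5476 = 284
r = 544 / √(1434 × 284) = 544 / 638.1661 ≈ 0.852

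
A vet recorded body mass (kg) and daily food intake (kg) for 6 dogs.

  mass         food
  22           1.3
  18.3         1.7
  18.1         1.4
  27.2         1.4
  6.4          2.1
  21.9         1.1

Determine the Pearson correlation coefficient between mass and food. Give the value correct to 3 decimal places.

n = 6, Σx = 113.9, Σy = 9, Σx² = 2406.91, Σy² = 14.12, Σxy = 160.66
nΣxy − ΣxΣy = 963.96 − 1025.1 = -61.14
nΣx² − (Σx)² = 14441.46 − 12973.21 = 1468.25; nΣy² − (Σy)² = 84.72 − 81 = 3.72
r = -61.14 / √(1468.25 × 3.72) = -61.14 / 73.9046 ≈ -0.827

-0.827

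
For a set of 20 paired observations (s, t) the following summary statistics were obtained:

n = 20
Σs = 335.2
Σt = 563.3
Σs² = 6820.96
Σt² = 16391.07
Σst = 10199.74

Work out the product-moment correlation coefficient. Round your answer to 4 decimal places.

0.9542

r = (nΣst − ΣsΣt) / √[(nΣs² − (Σs)²)(nΣt² − (Σt)²)]
Numerator: 20×10199.74 − 335.2×563.3 = 15176.64
Denominator: √[(136419.2 − 112359.04)(327821.4 − 317306.89)] = √[24060.16 × 10514.51] = 15905.3699
r = 15176.64 / 15905.3699 ≈ 0.9542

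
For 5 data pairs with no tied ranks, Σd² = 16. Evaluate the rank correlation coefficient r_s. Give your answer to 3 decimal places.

0.200

ρ = 1 − 6Σd² / [n(n²−1)] = 1 − 6×16 / (5×24)
  = 1 − 96/120 = 1 − 0.8000 ≈ 0.200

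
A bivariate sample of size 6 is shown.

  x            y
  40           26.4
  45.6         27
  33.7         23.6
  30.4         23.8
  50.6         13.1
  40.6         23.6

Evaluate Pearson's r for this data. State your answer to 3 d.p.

-0.500

n = 6, Σx = 240.9, Σy = 137.5, Σx² = 9947.93, Σy² = 3277.93, Σxy = 5427.06
nΣxy − ΣxΣy = 32562.36 − 33123.75 = -561.39
nΣx² − (Σx)² = 59687.58 − 58032.81 = 1654.77; nΣy² − (Σy)² = 19667.58 − 18906.25 = 761.33
r = -561.39 / √(1654.77 × 761.33) = -561.39 / 1122.4197 ≈ -0.500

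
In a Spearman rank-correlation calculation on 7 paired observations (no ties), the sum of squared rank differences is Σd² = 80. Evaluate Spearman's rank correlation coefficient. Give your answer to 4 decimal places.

-0.4286

ρ = 1 − 6Σd² / [n(n²−1)] = 1 − 6×80 / (7×48)
  = 1 − 480/336 = 1 − 1.42857 ≈ -0.4286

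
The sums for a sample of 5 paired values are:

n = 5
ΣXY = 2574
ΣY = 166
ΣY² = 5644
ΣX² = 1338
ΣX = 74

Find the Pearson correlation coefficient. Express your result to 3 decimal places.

0.653

r = (nΣXY − ΣXΣY) / √[(nΣX² − (ΣX)²)(nΣY² − (ΣY)²)]
Numerator: 5×2574 − 74×166 = 586
Denominator: √[(6690 − 5476)(28220 − 27556)] = √[1214 × 664] = 897.8285
r = 586 / 897.8285 ≈ 0.653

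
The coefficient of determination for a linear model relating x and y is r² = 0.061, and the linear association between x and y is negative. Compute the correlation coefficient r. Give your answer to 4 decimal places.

-0.2470

|r| = √0.061 = 0.2470
The association is negative, so r = −0.2470.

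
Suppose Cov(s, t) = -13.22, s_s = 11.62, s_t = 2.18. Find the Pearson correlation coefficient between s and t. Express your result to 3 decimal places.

r = Cov(s,t) / (s_s · s_t) = -13.22 / (11.62 × 2.18)
  = -13.22 / 25.3316 ≈ -0.522

-0.522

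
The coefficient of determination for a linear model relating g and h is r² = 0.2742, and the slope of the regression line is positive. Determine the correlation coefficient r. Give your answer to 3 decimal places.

0.524

|r| = √0.2742 = 0.524
The association is positive, so r = 0.524.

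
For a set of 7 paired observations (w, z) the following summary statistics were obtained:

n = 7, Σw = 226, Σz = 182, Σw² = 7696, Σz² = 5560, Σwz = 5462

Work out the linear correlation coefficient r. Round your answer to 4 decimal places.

-0.7199

r = (nΣwz − ΣwΣz) / √[(nΣw² − (Σw)²)(nΣz² − (Σz)²)]
Numerator: 7×5462 − 226×182 = -2898
Denominator: √[(53872 − 51076)(38920 − 33124)] = √[2796 × 5796] = 4025.6200
r = -2898 / 4025.6200 ≈ -0.7199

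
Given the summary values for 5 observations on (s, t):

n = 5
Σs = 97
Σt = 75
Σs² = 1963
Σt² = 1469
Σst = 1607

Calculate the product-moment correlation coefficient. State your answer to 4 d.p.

r = (nΣst − ΣsΣt) / √[(nΣs² − (Σs)²)(nΣt² − (Σt)²)]
Numerator: 5×1607 − 97×75 = 760
Denominator: √[(9815 − 9409)(7345 − 5625)] = √[406 × 1720] = 835.6554
r = 760 / 835.6554 ≈ 0.9095

0.9095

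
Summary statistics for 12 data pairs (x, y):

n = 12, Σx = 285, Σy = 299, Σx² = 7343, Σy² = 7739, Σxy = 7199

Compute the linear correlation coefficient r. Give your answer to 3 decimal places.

0.240

r = (nΣxy − ΣxΣy) / √[(nΣx² − (Σx)²)(nΣy² − (Σy)²)]
Numerator: 12×7199 − 285×299 = 1173
Denominator: √[(88116 − 81225)(92868 − 89401)] = √[6891 × 3467] = 4887.8520
r = 1173 / 4887.8520 ≈ 0.240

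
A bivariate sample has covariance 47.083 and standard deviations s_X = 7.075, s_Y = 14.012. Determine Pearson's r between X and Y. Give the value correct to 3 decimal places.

0.475

r = Cov(X,Y) / (s_X · s_Y) = 47.083 / (7.075 × 14.012)
  = 47.083 / 99.1349 ≈ 0.475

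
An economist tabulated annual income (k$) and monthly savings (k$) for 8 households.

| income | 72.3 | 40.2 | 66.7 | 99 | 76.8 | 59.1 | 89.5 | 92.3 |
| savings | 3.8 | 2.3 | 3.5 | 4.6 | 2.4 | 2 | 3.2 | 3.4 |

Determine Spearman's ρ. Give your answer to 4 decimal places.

Rank income: 4, 1, 3, 8, 5, 2, 6, 7
Rank savings: 7, 2, 6, 8, 3, 1, 4, 5
d = rank(income) − rank(savings): -3, -1, -3, 0, 2, 1, 2, 2; Σd² = 32
ρ = 1 − 6Σd² / [n(n²−1)] = 1 − 6×32 / (8×63) = 1 − 192/504 ≈ 0.6190

0.6190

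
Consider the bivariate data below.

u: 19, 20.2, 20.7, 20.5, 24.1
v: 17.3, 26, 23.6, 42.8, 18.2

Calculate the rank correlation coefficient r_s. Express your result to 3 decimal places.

Rank u: 1, 2, 4, 3, 5
Rank v: 1, 4, 3, 5, 2
d = rank(u) − rank(v): 0, -2, 1, -2, 3; Σd² = 18
ρ = 1 − 6Σd² / [n(n²−1)] = 1 − 6×18 / (5×24) = 1 − 108/120 ≈ 0.100

0.100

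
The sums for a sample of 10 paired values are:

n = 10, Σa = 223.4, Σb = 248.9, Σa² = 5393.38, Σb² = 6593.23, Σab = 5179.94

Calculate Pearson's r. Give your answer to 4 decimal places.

-0.9504

r = (nΣab − ΣaΣb) / √[(nΣa² − (Σa)²)(nΣb² − (Σb)²)]
Numerator: 10×5179.94 − 223.4×248.9 = -3804.86
Denominator: √[(53933.8 − 49907.56)(65932.3 − 61951.21)] = √[4026.24 × 3981.09] = 4003.6014
r = -3804.86 / 4003.6014 ≈ -0.9504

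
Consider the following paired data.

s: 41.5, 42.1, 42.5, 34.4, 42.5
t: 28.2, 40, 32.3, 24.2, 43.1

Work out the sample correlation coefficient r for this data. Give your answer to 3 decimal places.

n = 5, Σs = 203, Σt = 167.8, Σs² = 8290.52, Σt² = 5881.78, Σst = 6891.28
nΣst − ΣsΣt = 34456.4 − 34063.4 = 393
nΣs² − (Σs)² = 41452.6 − 41209 = 243.6; nΣt² − (Σt)² = 29408.9 − 28156.84 = 1252.06
r = 393 / √(243.6 × 1252.06) = 393 / 552.2697 ≈ 0.712

0.712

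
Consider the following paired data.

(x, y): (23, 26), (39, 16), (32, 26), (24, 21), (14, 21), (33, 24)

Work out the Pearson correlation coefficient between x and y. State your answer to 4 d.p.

-0.2401

n = 6, Σx = 165, Σy = 134, Σx² = 4935, Σy² = 3066, Σxy = 3644
nΣxy − ΣxΣy = 21864 − 22110 = -246
nΣx² − (Σx)² = 29610 − 27225 = 2385; nΣy² − (Σy)² = 18396 − 17956 = 440
r = -246 / √(2385 × 440) = -246 / 1024.4023 ≈ -0.2401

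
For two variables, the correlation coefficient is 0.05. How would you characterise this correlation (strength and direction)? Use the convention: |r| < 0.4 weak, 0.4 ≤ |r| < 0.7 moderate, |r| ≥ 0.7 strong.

r = 0.05 > 0 so the relationship is positive.
|r| = 0.05, which falls in the weak range.

weak positive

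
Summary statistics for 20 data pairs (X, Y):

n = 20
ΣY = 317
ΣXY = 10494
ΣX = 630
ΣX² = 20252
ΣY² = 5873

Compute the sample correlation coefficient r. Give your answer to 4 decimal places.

r = (nΣXY − ΣXΣY) / √[(nΣX² − (ΣX)²)(nΣY² − (ΣY)²)]
Numerator: 20×10494 − 630×317 = 10170
Denominator: √[(405040 − 396900)(117460 − 100489)] = √[8140 × 16971] = 11753.4650
r = 10170 / 11753.4650 ≈ 0.8653

0.8653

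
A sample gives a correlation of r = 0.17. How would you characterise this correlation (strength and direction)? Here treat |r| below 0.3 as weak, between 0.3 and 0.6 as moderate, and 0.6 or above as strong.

weak positive

r = 0.17 > 0 so the relationship is positive.
|r| = 0.17, which falls in the weak range.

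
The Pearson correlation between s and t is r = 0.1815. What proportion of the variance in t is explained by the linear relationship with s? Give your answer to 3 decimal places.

r² = (0.1815)² = 0.033

0.033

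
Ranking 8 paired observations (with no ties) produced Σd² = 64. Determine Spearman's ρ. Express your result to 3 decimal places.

ρ = 1 − 6Σd² / [n(n²−1)] = 1 − 6×64 / (8×63)
  = 1 − 384/504 = 1 − 0.7619 ≈ 0.238

0.238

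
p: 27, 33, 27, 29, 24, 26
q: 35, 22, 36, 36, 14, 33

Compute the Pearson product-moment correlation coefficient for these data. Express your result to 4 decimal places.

0.0824

n = 6, Σp = 166, Σq = 176, Σp² = 4640, Σq² = 5586, Σpq = 4881
nΣpq − ΣpΣq = 29286 − 29216 = 70
nΣp² − (Σp)² = 27840 − 27556 = 284; nΣq² − (Σq)² = 33516 − 30976 = 2540
r = 70 / √(284 × 2540) = 70 / 849.3291 ≈ 0.0824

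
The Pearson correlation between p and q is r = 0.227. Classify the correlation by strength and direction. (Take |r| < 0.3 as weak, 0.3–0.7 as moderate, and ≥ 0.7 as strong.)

r = 0.227 > 0 so the relationship is positive.
|r| = 0.227, which falls in the weak range.

weak positive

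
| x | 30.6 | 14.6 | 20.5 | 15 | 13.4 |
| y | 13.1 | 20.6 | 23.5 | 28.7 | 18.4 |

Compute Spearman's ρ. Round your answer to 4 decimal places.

Rank x: 5, 2, 4, 3, 1
Rank y: 1, 3, 4, 5, 2
d = rank(x) − rank(y): 4, -1, 0, -2, -1; Σd² = 22
ρ = 1 − 6Σd² / [n(n²−1)] = 1 − 6×22 / (5×24) = 1 − 132/120 ≈ -0.1000

-0.1000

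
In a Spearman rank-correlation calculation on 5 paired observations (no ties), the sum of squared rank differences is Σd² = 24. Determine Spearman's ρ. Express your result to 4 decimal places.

ρ = 1 − 6Σd² / [n(n²−1)] = 1 − 6×24 / (5×24)
  = 1 − 144/120 = 1 − 1.20000 ≈ -0.2000

-0.2000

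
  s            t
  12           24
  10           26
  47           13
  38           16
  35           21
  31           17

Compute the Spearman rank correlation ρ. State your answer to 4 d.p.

Rank s: 2, 1, 6, 5, 4, 3
Rank t: 5, 6, 1, 2, 4, 3
d = rank(s) − rank(t): -3, -5, 5, 3, 0, 0; Σd² = 68
ρ = 1 − 6Σd² / [n(n²−1)] = 1 − 6×68 / (6×35) = 1 − 408/210 ≈ -0.9429

-0.9429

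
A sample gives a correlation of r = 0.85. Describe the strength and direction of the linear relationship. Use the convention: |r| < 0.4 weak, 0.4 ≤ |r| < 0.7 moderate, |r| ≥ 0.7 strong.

strong positive

r = 0.85 > 0 so the relationship is positive.
|r| = 0.85, which falls in the strong range.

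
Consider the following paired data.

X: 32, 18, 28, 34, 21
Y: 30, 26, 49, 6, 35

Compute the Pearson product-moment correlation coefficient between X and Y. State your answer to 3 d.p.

-0.335

n = 5, ΣX = 133, ΣY = 146, ΣX² = 3729, ΣY² = 5238, ΣXY = 3739
nΣXY − ΣXΣY = 18695 − 19418 = -723
nΣX² − (ΣX)² = 18645 − 17689 = 956; nΣY² − (ΣY)² = 26190 − 21316 = 4874
r = -723 / √(956 × 4874) = -723 / 2158.5977 ≈ -0.335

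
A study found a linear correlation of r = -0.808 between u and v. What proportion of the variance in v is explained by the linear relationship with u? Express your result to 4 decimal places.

r² = (-0.808)² = 0.6529

0.6529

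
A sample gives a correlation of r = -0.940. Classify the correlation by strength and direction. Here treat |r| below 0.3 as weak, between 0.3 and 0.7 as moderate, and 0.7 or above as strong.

strong negative

r = -0.940 < 0 so the relationship is negative.
|r| = 0.940, which falls in the strong range.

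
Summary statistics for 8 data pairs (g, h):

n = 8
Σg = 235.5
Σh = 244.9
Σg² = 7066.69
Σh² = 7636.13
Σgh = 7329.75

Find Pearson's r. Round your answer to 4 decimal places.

r = (nΣgh − ΣgΣh) / √[(nΣg² − (Σg)²)(nΣh² − (Σh)²)]
Numerator: 8×7329.75 − 235.5×244.9 = 964.05
Denominator: √[(56533.52 − 55460.25)(61089.04 − 59976.01)] = √[1073.27 × 1113.03] = 1092.9692
r = 964.05 / 1092.9692 ≈ 0.8820

0.8820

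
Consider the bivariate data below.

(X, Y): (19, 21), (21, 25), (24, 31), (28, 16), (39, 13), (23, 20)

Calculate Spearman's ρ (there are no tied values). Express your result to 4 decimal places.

-0.6000

Rank X: 1, 2, 4, 5, 6, 3
Rank Y: 4, 5, 6, 2, 1, 3
d = rank(X) − rank(Y): -3, -3, -2, 3, 5, 0; Σd² = 56
ρ = 1 − 6Σd² / [n(n²−1)] = 1 − 6×56 / (6×35) = 1 − 336/210 ≈ -0.6000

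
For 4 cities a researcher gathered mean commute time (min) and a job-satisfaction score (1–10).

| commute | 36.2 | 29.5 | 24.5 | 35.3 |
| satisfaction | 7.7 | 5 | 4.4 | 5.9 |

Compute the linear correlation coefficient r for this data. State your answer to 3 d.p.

0.878

n = 4, Σx = 125.5, Σy = 23, Σx² = 4027.03, Σy² = 138.46, Σxy = 742.31
nΣxy − ΣxΣy = 2969.24 − 2886.5 = 82.74
nΣx² − (Σx)² = 16108.12 − 15750.25 = 357.87; nΣy² − (Σy)² = 553.84 − 529 = 24.84
r = 82.74 / √(357.87 × 24.84) = 82.74 / 94.2841 ≈ 0.878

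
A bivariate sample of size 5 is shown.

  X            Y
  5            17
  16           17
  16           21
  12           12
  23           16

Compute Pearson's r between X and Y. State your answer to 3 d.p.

0.116

n = 5, ΣX = 72, ΣY = 83, ΣX² = 1210, ΣY² = 1419, ΣXY = 1205
nΣXY − ΣXΣY = 6025 − 5976 = 49
nΣX² − (ΣX)² = 6050 − 5184 = 866; nΣY² − (ΣY)² = 7095 − 6889 = 206
r = 49 / √(866 × 206) = 49 / 422.3695 ≈ 0.116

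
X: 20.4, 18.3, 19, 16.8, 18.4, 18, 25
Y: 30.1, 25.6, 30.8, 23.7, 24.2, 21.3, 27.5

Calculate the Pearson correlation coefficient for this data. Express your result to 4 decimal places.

n = 7, ΣX = 135.9, ΣY = 183.2, ΣX² = 2681.85, ΣY² = 4867.28, ΣXY = 3582.06
nΣXY − ΣXΣY = 25074.42 − 24896.88 = 177.54
nΣX² − (ΣX)² = 18772.95 − 18468.81 = 304.14; nΣY² − (ΣY)² = 34070.96 − 33562.24 = 508.72
r = 177.54 / √(304.14 × 508.72) = 177.54 / 393.3473 ≈ 0.4514

0.4514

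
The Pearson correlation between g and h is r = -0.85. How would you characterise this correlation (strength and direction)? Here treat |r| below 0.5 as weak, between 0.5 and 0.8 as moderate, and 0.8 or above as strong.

r = -0.85 < 0 so the relationship is negative.
|r| = 0.85, which falls in the strong range.

strong negative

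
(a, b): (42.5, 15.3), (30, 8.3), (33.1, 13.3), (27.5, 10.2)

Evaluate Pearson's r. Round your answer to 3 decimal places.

0.857

n = 4, Σa = 133.1, Σb = 47.1, Σa² = 4558.11, Σb² = 583.91, Σab = 1619.98
nΣab − ΣaΣb = 6479.92 − 6269.01 = 210.91
nΣa² − (Σa)² = 18232.44 − 17715.61 = 516.83; nΣb² − (Σb)² = 2335.64 − 2218.41 = 117.23
r = 210.91 / √(516.83 × 117.23) = 210.91 / 246.1463 ≈ 0.857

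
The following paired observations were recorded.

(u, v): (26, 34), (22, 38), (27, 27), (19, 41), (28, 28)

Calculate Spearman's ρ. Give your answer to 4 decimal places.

Rank u: 3, 2, 4, 1, 5
Rank v: 3, 4, 1, 5, 2
d = rank(u) − rank(v): 0, -2, 3, -4, 3; Σd² = 38
ρ = 1 − 6Σd² / [n(n²−1)] = 1 − 6×38 / (5×24) = 1 − 228/120 ≈ -0.9000

-0.9000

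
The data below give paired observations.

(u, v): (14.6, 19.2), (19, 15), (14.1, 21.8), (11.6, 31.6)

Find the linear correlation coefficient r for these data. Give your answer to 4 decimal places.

-0.9132

n = 4, Σu = 59.3, Σv = 87.6, Σu² = 907.53, Σv² = 2067.44, Σuv = 1239.26
nΣuv − ΣuΣv = 4957.04 − 5194.68 = -237.64
nΣu² − (Σu)² = 3630.12 − 3516.49 = 113.63; nΣv² − (Σv)² = 8269.76 − 7673.76 = 596
r = -237.64 / √(113.63 × 596) = -237.64 / 260.2374 ≈ -0.9132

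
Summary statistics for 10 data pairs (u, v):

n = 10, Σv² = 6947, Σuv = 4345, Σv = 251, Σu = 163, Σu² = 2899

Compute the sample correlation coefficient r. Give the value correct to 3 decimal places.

r = (nΣuv − ΣuΣv) / √[(nΣu² − (Σu)²)(nΣv² − (Σv)²)]
Numerator: 10×4345 − 163×251 = 2537
Denominator: √[(28990 − 26569)(69470 − 63001)] = √[2421 × 6469] = 3957.4549
r = 2537 / 3957.4549 ≈ 0.641

0.641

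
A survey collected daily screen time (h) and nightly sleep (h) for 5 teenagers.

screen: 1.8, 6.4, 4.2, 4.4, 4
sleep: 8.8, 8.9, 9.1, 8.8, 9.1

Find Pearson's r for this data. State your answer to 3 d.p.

n = 5, Σx = 20.8, Σy = 44.7, Σx² = 97.2, Σy² = 399.71, Σxy = 186.14
nΣxy − ΣxΣy = 930.7 − 929.76 = 0.94
nΣx² − (Σx)² = 486 − 432.64 = 53.36; nΣy² − (Σy)² = 1998.55 − 1998.09 = 0.46
r = 0.94 / √(53.36 × 0.46) = 0.94 / 4.9544 ≈ 0.190

0.190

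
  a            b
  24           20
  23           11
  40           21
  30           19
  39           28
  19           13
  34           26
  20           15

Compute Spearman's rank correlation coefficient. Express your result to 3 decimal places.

0.833

Rank a: 4, 3, 8, 5, 7, 1, 6, 2
Rank b: 5, 1, 6, 4, 8, 2, 7, 3
d = rank(a) − rank(b): -1, 2, 2, 1, -1, -1, -1, -1; Σd² = 14
ρ = 1 − 6Σd² / [n(n²−1)] = 1 − 6×14 / (8×63) = 1 − 84/504 ≈ 0.833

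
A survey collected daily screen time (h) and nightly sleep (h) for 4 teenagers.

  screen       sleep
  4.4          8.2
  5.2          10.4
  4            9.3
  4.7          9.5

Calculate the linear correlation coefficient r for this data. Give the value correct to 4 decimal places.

n = 4, Σx = 18.3, Σy = 37.4, Σx² = 84.49, Σy² = 352.14, Σxy = 172.01
nΣxy − ΣxΣy = 688.04 − 684.42 = 3.62
nΣx² − (Σx)² = 337.96 − 334.89 = 3.07; nΣy² − (Σy)² = 1408.56 − 1398.76 = 9.8
r = 3.62 / √(3.07 × 9.8) = 3.62 / 5.4851 ≈ 0.6600

0.6600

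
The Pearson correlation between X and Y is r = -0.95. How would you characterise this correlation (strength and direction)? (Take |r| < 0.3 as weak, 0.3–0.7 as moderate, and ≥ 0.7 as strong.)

r = -0.95 < 0 so the relationship is negative.
|r| = 0.95, which falls in the strong range.

strong negative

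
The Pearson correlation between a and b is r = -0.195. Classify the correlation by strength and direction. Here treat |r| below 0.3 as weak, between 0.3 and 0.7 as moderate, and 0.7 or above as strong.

r = -0.195 < 0 so the relationship is negative.
|r| = 0.195, which falls in the weak range.

weak negative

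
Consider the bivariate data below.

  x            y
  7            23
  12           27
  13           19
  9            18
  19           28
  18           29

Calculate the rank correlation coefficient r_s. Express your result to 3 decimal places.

Rank x: 1, 3, 4, 2, 6, 5
Rank y: 3, 4, 2, 1, 5, 6
d = rank(x) − rank(y): -2, -1, 2, 1, 1, -1; Σd² = 12
ρ = 1 − 6Σd² / [n(n²−1)] = 1 − 6×12 / (6×35) = 1 − 72/210 ≈ 0.657

0.657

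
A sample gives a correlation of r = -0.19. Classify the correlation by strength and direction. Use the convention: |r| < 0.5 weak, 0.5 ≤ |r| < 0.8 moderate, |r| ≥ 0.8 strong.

r = -0.19 < 0 so the relationship is negative.
|r| = 0.19, which falls in the weak range.

weak negative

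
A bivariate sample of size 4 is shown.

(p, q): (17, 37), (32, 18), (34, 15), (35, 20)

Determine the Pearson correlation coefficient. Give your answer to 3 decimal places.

n = 4, Σp = 118, Σq = 90, Σp² = 3694, Σq² = 2318, Σpq = 2415
nΣpq − ΣpΣq = 9660 − 10620 = -960
nΣp² − (Σp)² = 14776 − 13924 = 852; nΣq² − (Σq)² = 9272 − 8100 = 1172
r = -960 / √(852 × 1172) = -960 / 999.2717 ≈ -0.961

-0.961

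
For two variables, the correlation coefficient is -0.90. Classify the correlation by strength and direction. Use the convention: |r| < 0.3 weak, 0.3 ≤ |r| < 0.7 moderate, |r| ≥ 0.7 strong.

r = -0.90 < 0 so the relationship is negative.
|r| = 0.90, which falls in the strong range.

strong negative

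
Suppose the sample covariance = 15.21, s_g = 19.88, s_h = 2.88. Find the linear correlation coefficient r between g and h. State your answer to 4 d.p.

r = Cov(g,h) / (s_g · s_h) = 15.21 / (19.88 × 2.88)
  = 15.21 / 57.2544 ≈ 0.2657

0.2657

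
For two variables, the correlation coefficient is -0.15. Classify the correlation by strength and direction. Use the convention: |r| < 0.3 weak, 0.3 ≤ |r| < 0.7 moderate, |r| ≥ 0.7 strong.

r = -0.15 < 0 so the relationship is negative.
|r| = 0.15, which falls in the weak range.

weak negative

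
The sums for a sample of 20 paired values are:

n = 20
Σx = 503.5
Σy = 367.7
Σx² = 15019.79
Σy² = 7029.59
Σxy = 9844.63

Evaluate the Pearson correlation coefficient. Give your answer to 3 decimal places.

0.740

r = (nΣxy − ΣxΣy) / √[(nΣx² − (Σx)²)(nΣy² − (Σy)²)]
Numerator: 20×9844.63 − 503.5×367.7 = 11755.65
Denominator: √[(300395.8 − 253512.25)(140591.8 − 135203.29)] = √[46883.55 × 5388.51] = 15894.4166
r = 11755.65 / 15894.4166 ≈ 0.740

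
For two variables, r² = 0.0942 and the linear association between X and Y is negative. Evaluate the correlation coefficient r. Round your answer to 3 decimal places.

|r| = √0.0942 = 0.307
The association is negative, so r = −0.307.

-0.307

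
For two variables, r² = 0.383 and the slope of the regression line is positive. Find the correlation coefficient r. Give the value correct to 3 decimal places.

|r| = √0.383 = 0.619
The association is positive, so r = 0.619.

0.619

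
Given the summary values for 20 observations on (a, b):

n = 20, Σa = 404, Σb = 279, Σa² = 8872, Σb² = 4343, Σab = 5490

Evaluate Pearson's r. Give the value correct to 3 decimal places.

-0.257

r = (nΣab − ΣaΣb) / √[(nΣa² − (Σa)²)(nΣb² − (Σb)²)]
Numerator: 20×5490 − 404×279 = -2916
Denominator: √[(177440 − 163216)(86860 − 77841)] = √[14224 × 9019] = 11326.3523
r = -2916 / 11326.3523 ≈ -0.257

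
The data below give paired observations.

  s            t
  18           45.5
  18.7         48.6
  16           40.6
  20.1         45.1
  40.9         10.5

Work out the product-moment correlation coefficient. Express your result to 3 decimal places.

n = 5, Σs = 113.7, Σt = 190.3, Σs² = 3006.51, Σt² = 8224.83, Σst = 3713.38
nΣst − ΣsΣt = 18566.9 − 21637.11 = -3070.21
nΣs² − (Σs)² = 15032.55 − 12927.69 = 2104.86; nΣt² − (Σt)² = 41124.15 − 36214.09 = 4910.06
r = -3070.21 / √(2104.86 × 4910.06) = -3070.21 / 3214.8078 ≈ -0.955

-0.955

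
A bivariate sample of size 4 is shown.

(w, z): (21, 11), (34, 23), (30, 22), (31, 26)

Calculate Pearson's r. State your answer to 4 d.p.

n = 4, Σw = 116, Σz = 82, Σw² = 3458, Σz² = 1810, Σwz = 2479
nΣwz − ΣwΣz = 9916 − 9512 = 404
nΣw² − (Σw)² = 13832 − 13456 = 376; nΣz² − (Σz)² = 7240 − 6724 = 516
r = 404 / √(376 × 516) = 404 / 440.4725 ≈ 0.9172

0.9172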